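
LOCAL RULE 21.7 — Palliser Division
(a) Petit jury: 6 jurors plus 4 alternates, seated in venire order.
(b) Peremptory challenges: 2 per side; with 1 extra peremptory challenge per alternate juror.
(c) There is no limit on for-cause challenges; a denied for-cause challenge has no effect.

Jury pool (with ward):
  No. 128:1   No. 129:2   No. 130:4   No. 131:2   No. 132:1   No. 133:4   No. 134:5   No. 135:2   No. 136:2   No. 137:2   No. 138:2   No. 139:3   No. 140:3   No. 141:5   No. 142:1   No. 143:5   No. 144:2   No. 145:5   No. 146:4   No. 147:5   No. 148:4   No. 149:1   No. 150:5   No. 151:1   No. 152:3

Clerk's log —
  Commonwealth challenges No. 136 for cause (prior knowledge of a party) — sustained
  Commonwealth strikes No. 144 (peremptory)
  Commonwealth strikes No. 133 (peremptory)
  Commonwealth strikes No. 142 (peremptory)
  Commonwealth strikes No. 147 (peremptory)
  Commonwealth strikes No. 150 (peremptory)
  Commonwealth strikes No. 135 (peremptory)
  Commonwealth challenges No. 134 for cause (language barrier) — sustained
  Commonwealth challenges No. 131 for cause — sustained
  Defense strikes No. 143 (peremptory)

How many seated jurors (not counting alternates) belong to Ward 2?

Removed: #131, #133, #134, #135, #136, #142, #143, #144, #147, #150.
Seated jurors 1–6: #128, #129, #130, #132, #137, #138 (alternates #139, #140, #141, #145 not counted).
Of those, in Ward 2: #129, #137, #138 → 3.

3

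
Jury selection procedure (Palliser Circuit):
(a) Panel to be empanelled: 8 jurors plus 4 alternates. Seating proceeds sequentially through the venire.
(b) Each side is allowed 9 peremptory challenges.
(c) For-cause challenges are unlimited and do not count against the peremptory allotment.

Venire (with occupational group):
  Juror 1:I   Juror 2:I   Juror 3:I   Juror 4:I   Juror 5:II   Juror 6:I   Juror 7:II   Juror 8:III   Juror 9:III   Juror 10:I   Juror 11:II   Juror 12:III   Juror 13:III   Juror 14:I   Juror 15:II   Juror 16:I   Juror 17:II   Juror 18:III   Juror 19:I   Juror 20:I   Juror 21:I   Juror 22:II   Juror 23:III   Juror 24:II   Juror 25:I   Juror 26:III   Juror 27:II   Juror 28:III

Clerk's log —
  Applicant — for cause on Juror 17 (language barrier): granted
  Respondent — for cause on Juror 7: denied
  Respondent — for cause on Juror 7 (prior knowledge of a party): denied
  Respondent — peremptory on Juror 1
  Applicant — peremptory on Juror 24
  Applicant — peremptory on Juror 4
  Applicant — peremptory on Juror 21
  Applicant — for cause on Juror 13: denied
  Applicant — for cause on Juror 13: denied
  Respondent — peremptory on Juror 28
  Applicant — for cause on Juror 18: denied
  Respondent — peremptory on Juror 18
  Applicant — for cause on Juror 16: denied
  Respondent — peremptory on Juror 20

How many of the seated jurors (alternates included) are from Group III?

4

Removed: #1, #4, #17, #18, #20, #21, #24, #28.
Seated (12 incl. alternates): #2, #3, #5, #6, #7, #8, #9, #10, #11, #12, #13, #14.
Of those, in Group III: #8, #9, #12, #13 → 4.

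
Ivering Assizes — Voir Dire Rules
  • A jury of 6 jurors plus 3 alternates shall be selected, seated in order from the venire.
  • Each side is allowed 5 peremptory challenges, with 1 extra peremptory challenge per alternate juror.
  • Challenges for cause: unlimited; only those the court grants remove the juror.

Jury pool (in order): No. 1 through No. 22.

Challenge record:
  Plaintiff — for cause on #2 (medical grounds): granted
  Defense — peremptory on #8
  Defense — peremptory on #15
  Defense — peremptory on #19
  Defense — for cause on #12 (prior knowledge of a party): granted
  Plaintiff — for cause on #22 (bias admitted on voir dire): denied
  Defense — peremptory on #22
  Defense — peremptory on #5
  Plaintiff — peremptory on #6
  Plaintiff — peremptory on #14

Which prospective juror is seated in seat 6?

Removed: #2, #5, #6, #8, #12, #14, #15, #19, #22.
Seating in order: seats 1–6 → #1, #3, #4, #7, #9, #10; alternates → #11, #13, #16.
So seat 6 is #10.

10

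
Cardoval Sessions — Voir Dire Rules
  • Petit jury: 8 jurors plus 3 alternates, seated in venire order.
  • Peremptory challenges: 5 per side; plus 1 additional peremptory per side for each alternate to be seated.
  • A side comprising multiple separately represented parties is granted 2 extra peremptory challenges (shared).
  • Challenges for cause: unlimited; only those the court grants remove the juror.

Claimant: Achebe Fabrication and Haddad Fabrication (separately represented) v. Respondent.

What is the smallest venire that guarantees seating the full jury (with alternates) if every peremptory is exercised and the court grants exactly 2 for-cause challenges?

Seats to fill: 8 + 3 alternates = 11.
Peremptories — Claimant: 5 + 1×3 + 2 = 10; Respondent: 5 + 1×3 = 8; total 18.
For-cause removals: 2.
Minimum venire: 11 + 18 + 2 = 31.

31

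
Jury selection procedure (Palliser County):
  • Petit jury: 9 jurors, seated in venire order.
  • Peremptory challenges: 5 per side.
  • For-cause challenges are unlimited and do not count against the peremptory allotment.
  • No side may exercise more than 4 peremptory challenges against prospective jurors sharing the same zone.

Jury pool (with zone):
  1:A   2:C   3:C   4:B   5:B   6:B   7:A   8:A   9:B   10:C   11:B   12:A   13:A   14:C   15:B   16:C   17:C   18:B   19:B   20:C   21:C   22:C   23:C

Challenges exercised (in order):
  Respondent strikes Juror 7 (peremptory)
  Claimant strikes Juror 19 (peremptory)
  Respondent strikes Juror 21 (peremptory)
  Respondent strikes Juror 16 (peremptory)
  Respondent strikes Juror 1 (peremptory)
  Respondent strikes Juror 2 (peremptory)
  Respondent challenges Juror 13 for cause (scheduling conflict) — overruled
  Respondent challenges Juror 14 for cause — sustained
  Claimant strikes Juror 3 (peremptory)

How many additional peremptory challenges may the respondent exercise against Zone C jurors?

Respondent peremptories so far: #7, #21, #16, #1, #2 — 5 of 5 used, 0 left overall.
Against Zone C: #21, #16, #2 — 3 used; per-zone cap 4 leaves 1.
Binding limit: min(0, 1) = 0.

0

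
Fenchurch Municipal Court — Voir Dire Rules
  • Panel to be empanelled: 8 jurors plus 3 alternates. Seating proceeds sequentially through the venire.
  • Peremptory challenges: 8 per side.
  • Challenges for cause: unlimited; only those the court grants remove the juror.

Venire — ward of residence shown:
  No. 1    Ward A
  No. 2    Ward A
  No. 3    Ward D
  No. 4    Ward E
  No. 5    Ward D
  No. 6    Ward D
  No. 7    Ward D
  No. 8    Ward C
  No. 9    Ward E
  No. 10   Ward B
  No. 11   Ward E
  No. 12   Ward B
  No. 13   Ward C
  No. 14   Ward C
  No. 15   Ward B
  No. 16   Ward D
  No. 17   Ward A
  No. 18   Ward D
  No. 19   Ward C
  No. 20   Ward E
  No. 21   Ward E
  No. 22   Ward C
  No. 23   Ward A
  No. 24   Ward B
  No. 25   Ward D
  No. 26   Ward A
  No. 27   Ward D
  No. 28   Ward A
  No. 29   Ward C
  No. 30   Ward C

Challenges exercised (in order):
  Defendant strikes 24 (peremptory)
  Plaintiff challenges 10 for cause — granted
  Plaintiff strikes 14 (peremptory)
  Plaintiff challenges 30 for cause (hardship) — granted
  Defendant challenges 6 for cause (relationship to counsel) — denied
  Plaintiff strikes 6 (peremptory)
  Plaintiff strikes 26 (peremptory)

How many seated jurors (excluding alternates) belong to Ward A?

2

Removed: #6, #10, #14, #24, #26, #30.
Seated jurors 1–8: #1, #2, #3, #4, #5, #7, #8, #9 (alternates #11, #12, #13 not counted).
Of those, in Ward A: #1, #2 → 2.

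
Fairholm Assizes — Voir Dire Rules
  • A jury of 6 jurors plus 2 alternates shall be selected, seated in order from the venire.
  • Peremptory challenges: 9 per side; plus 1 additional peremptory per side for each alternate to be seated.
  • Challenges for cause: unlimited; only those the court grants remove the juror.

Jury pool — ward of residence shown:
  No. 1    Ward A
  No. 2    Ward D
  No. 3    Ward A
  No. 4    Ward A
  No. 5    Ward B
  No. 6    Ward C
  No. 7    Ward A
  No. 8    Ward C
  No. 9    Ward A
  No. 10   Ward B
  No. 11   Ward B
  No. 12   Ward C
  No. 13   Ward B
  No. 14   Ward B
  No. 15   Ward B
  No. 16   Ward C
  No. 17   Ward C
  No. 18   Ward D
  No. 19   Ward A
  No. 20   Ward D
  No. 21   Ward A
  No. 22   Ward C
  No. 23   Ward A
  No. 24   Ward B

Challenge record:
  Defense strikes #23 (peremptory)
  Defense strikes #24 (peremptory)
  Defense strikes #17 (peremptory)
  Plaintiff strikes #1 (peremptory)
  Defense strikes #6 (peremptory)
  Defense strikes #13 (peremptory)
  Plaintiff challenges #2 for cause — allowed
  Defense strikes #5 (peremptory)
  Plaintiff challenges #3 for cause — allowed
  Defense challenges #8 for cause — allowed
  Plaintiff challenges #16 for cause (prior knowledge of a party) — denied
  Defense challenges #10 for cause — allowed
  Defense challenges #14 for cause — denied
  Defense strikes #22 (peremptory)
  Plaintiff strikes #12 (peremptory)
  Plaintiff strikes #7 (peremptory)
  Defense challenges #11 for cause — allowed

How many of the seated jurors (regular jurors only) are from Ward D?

Removed: #1, #2, #3, #5, #6, #7, #8, #10, #11, #12, #13, #17, #22, #23, #24.
Seated jurors 1–6: #4, #9, #14, #15, #16, #18 (alternates #19, #20 not counted).
Of those, in Ward D: #18 → 1.

1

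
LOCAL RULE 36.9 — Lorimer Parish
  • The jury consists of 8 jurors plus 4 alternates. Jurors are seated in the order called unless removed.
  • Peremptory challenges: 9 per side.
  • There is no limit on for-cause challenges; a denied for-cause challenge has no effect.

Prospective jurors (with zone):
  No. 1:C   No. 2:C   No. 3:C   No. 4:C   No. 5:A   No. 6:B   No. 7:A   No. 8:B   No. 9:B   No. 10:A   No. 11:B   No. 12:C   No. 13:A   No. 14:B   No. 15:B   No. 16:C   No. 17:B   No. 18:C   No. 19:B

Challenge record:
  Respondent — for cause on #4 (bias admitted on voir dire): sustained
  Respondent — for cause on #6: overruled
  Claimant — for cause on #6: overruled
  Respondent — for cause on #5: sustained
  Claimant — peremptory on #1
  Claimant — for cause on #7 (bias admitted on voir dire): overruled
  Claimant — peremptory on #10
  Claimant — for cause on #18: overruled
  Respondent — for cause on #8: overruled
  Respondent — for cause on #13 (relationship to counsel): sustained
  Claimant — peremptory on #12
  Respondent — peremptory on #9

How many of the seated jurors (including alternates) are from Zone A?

Removed: #1, #4, #5, #9, #10, #12, #13.
Seated (12 incl. alternates): #2, #3, #6, #7, #8, #11, #14, #15, #16, #17, #18, #19.
Of those, in Zone A: #7 → 1.

1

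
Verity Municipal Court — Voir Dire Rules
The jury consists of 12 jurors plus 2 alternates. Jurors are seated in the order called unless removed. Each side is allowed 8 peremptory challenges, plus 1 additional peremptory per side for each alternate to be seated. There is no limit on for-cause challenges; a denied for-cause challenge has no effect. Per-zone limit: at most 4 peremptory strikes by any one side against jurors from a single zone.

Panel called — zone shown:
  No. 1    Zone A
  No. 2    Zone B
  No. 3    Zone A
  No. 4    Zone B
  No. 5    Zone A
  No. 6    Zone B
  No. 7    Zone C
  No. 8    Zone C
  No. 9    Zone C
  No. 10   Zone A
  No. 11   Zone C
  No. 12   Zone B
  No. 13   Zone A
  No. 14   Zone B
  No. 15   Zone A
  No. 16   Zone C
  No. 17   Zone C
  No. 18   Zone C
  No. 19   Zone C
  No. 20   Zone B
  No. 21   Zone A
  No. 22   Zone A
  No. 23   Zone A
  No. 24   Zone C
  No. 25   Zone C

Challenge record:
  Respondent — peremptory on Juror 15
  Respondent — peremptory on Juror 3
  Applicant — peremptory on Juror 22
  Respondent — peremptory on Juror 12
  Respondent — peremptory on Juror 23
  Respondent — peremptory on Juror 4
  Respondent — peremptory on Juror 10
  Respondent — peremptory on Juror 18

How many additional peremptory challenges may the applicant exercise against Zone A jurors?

Applicant peremptories so far: #22 — 1 of 10 used, 9 left overall.
Against Zone A: #22 — 1 used; per-zone cap 4 leaves 3.
Binding limit: min(9, 3) = 3.

3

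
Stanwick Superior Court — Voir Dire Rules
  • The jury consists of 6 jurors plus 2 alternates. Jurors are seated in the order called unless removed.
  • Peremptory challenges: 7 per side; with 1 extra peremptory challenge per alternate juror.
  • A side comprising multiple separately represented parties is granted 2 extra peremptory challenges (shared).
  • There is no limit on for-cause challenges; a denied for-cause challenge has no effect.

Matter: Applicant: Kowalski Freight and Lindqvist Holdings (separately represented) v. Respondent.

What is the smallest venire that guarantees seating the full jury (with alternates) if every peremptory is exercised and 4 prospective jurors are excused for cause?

Seats to fill: 6 + 2 alternates = 8.
Peremptories — Applicant: 7 + 1×2 + 2 = 11; Respondent: 7 + 1×2 = 9; total 20.
For-cause removals: 4.
Minimum venire: 8 + 20 + 4 = 32.

32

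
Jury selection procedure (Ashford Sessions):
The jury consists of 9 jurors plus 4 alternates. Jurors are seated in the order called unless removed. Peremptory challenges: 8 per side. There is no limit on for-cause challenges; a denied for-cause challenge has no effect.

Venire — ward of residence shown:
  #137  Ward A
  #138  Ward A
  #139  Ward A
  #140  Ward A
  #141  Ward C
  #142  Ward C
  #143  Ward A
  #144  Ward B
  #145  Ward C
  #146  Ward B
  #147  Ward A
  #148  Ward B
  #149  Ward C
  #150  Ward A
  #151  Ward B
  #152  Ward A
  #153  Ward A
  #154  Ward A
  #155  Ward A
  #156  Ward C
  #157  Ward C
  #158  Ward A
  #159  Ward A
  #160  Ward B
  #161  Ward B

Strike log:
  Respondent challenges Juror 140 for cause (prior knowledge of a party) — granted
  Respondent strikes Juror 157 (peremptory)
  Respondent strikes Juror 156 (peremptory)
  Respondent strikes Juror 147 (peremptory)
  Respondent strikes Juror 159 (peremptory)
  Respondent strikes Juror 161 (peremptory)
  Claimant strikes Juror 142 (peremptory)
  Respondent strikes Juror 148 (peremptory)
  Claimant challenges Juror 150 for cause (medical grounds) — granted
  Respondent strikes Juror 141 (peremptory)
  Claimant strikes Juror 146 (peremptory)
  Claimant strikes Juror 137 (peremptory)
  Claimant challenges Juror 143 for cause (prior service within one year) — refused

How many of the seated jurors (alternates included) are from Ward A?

8

Removed: #137, #140, #141, #142, #146, #147, #148, #150, #156, #157, #159, #161.
Seated (13 incl. alternates): #138, #139, #143, #144, #145, #149, #151, #152, #153, #154, #155, #158, #160.
Of those, in Ward A: #138, #139, #143, #152, #153, #154, #155, #158 → 8.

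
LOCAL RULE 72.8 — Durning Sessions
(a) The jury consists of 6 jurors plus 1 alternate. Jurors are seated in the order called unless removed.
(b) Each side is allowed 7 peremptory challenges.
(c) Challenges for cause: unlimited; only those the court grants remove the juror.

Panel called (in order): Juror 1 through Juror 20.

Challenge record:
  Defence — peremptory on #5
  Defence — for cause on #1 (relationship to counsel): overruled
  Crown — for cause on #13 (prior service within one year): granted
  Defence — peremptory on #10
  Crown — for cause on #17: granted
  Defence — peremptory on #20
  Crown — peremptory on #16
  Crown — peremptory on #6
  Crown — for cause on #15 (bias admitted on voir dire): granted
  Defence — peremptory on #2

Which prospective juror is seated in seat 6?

9

Removed: #2, #5, #6, #10, #13, #15, #16, #17, #20. (#1 stays — for-cause denied.)
Seating in order: seats 1–6 → #1, #3, #4, #7, #8, #9; alternates → #11.
So seat 6 is #9.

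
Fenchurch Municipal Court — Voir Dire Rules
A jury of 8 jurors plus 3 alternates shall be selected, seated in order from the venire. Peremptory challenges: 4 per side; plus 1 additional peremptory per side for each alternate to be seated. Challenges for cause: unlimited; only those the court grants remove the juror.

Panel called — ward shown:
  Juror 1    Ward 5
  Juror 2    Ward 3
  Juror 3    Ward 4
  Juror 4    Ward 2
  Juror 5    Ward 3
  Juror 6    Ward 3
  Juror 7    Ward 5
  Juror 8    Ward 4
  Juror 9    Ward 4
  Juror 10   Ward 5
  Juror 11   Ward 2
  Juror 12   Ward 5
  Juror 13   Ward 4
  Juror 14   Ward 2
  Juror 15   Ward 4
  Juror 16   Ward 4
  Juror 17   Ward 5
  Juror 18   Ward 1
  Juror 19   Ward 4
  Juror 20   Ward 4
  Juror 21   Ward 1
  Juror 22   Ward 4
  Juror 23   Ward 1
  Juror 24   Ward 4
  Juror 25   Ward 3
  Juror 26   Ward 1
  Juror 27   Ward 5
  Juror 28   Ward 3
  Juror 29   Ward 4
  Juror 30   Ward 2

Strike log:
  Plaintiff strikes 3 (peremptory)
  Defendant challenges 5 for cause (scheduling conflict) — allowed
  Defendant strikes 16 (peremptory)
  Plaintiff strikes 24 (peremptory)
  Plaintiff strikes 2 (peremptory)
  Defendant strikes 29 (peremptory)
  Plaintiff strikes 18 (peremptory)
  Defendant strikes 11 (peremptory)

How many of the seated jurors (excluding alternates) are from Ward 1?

0

Removed: #2, #3, #5, #11, #16, #18, #24, #29.
Seated jurors 1–8: #1, #4, #6, #7, #8, #9, #10, #12 (alternates #13, #14, #15 not counted).
None of those are in Ward 1 → 0.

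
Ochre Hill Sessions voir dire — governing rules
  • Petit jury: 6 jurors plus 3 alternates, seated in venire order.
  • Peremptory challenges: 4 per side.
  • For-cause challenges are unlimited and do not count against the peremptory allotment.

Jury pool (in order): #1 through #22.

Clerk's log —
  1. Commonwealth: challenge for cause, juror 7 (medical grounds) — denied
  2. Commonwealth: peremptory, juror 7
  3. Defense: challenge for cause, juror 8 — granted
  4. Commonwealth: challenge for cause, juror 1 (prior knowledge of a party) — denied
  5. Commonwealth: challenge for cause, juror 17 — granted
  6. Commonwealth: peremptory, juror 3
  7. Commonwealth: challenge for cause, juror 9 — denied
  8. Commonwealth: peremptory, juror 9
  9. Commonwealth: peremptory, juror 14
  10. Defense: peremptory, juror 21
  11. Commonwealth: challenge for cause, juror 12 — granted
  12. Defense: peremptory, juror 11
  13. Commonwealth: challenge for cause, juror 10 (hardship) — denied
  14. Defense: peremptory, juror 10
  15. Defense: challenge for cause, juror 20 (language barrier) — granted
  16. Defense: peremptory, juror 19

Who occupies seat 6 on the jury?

13

Removed: #3, #7, #8, #9, #10, #11, #12, #14, #17, #19, #20, #21. (#1 stays — for-cause denied.)
Seating in order: seats 1–6 → #1, #2, #4, #5, #6, #13; alternates → #15, #16, #18.
So seat 6 is #13.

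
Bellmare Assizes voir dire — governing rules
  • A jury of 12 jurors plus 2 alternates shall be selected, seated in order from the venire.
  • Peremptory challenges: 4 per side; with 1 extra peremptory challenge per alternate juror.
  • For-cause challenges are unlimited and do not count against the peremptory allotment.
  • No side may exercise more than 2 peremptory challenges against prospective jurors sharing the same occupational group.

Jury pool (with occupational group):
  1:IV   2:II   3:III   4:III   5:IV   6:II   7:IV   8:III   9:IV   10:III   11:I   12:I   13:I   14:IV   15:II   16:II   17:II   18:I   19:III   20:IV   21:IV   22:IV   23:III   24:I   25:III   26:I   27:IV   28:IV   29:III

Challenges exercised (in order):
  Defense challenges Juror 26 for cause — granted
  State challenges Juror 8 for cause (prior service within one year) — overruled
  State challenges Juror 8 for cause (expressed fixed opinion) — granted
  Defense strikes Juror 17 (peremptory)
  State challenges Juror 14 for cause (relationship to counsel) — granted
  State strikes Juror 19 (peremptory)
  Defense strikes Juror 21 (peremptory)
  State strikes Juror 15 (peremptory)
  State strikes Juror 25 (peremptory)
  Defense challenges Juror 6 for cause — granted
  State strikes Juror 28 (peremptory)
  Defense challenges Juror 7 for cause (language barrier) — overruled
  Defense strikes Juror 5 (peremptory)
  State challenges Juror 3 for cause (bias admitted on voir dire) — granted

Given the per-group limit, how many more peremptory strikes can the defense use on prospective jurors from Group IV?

Defense peremptories so far: #17, #21, #5 — 3 of 6 used, 3 left overall.
Against Group IV: #21, #5 — 2 used; per-group cap 2 leaves 0.
Binding limit: min(3, 0) = 0.

0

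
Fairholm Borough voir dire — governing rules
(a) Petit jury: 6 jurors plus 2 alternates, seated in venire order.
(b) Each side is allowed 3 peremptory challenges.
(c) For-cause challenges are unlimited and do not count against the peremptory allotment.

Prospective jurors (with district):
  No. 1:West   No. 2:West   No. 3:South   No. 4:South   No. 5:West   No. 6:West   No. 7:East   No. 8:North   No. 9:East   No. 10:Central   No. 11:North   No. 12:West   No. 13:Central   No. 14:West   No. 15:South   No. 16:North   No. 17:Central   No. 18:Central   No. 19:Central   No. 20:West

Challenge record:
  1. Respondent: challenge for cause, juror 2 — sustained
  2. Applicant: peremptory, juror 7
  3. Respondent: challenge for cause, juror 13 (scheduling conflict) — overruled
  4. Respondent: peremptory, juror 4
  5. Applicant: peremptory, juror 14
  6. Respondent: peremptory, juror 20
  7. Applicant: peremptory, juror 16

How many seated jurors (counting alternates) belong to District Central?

1

Removed: #2, #4, #7, #14, #16, #20.
Seated (8 incl. alternates): #1, #3, #5, #6, #8, #9, #10, #11.
Of those, in District Central: #10 → 1.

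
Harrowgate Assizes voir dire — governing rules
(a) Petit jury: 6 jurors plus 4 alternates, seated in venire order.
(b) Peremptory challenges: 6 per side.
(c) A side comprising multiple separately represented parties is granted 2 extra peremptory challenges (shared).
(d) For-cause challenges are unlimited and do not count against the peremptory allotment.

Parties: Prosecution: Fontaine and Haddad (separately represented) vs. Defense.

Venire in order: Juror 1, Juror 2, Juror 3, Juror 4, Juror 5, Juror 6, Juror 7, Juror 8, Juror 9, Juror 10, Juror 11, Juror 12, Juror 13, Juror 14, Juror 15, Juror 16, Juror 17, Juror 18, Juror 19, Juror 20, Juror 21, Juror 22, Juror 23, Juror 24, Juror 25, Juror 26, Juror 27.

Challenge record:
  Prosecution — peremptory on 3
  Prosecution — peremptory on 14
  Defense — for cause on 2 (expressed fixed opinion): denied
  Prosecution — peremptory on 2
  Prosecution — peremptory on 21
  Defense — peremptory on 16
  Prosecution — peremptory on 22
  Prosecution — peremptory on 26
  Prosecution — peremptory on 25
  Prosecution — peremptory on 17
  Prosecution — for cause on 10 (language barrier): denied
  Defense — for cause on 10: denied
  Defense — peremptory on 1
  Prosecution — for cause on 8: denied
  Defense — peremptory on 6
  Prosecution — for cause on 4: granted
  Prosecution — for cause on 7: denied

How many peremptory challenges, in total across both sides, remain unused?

Prosecution allotment: 6 base + 2 multi-party = 8. Defense allotment: 6.
Prosecution peremptories used: #3, #14, #2, #21, #22, #26, #25, #17 — 8 (for-cause on #10, #8, #4, #7 don't count).
Defense peremptories used: #16, #1, #6 — 3 (for-cause on #2, #10 don't count).
Remaining: (8 − 8) + (6 − 3) = 3.

3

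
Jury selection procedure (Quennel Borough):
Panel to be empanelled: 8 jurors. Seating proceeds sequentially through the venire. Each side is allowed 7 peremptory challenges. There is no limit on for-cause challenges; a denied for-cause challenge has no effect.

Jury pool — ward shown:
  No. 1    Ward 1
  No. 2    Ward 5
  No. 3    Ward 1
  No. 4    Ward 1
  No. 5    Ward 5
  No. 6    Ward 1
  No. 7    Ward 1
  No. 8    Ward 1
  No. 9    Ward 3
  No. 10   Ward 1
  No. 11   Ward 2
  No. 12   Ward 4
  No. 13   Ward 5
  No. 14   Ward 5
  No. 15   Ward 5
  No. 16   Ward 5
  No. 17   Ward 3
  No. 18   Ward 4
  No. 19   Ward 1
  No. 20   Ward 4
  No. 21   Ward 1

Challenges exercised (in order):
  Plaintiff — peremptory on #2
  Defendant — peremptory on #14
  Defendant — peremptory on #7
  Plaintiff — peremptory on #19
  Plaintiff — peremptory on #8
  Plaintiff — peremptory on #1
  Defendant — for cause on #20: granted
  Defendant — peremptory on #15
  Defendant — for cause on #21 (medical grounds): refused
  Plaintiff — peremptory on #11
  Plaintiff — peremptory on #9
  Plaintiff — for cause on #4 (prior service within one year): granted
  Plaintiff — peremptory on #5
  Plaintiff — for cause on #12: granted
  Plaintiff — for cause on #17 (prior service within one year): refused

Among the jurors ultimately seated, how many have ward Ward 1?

4

Removed: #1, #2, #4, #5, #7, #8, #9, #11, #12, #14, #15, #19, #20.
Seated jurors 1–8: #3, #6, #10, #13, #16, #17, #18, #21.
Of those, in Ward 1: #3, #6, #10, #21 → 4.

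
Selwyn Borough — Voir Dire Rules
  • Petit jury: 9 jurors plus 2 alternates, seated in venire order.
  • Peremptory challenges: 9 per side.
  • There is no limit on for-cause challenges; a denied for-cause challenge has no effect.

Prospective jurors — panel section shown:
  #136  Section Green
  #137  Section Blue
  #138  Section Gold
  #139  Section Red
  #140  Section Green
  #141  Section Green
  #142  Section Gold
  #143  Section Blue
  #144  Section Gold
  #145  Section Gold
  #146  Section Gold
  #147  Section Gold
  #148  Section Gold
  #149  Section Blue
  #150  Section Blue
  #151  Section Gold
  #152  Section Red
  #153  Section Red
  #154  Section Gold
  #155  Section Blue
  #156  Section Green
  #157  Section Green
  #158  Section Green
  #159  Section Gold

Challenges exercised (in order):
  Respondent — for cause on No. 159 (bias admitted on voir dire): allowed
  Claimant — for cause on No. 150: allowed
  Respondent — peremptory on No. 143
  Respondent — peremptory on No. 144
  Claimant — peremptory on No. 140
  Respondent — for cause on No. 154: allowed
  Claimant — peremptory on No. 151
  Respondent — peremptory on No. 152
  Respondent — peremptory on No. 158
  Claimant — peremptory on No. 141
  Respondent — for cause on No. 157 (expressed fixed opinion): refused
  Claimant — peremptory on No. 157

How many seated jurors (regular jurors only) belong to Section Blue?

1

Removed: #140, #141, #143, #144, #150, #151, #152, #154, #157, #158, #159.
Seated jurors 1–9: #136, #137, #138, #139, #142, #145, #146, #147, #148 (alternates #149, #153 not counted).
Of those, in Section Blue: #137 → 1.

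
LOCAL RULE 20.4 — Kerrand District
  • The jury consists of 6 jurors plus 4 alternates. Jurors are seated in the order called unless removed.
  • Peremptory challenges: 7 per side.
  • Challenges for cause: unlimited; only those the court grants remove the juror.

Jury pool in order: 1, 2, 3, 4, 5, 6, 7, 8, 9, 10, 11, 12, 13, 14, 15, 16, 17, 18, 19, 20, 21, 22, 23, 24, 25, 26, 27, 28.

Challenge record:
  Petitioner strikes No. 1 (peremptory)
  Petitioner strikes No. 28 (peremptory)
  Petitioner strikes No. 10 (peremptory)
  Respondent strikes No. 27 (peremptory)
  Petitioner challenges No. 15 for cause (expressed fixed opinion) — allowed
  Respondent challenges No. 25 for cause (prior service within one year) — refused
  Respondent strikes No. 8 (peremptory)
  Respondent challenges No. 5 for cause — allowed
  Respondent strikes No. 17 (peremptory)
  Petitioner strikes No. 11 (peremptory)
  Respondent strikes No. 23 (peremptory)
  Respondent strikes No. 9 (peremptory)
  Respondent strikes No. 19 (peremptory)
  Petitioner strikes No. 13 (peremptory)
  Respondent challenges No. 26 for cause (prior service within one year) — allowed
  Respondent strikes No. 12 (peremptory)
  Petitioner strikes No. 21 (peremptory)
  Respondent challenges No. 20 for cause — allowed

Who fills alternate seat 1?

Removed: #1, #5, #8, #9, #10, #11, #12, #13, #15, #17, #19, #20, #21, #23, #26, #27, #28. (#25 stays — for-cause denied.)
Filling seats in venire order through position 7: #2, #3, #4, #6, #7, #14, #16.
So alternate 1 is #16.

16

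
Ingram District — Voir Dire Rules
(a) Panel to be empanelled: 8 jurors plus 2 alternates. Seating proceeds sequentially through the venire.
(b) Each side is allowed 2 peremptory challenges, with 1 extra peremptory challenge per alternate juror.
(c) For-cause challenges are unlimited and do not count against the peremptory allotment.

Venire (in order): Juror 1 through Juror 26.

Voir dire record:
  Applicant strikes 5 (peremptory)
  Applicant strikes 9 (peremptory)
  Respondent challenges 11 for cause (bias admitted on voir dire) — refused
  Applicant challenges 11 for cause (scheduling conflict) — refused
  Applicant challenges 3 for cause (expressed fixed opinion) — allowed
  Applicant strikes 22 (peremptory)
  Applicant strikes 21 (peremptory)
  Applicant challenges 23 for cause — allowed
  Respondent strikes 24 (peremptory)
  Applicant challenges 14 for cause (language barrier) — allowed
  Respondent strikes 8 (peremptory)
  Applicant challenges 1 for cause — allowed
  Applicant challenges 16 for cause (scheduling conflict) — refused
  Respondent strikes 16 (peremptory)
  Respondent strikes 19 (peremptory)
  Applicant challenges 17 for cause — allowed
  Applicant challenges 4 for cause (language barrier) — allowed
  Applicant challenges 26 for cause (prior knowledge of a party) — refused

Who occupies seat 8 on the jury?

Removed: #1, #3, #4, #5, #8, #9, #14, #16, #17, #19, #21, #22, #23, #24. (#11, #26 stay — for-cause denied.)
Filling seats in venire order through position 8: #2, #6, #7, #10, #11, #12, #13, #15.
So seat 8 is #15.

15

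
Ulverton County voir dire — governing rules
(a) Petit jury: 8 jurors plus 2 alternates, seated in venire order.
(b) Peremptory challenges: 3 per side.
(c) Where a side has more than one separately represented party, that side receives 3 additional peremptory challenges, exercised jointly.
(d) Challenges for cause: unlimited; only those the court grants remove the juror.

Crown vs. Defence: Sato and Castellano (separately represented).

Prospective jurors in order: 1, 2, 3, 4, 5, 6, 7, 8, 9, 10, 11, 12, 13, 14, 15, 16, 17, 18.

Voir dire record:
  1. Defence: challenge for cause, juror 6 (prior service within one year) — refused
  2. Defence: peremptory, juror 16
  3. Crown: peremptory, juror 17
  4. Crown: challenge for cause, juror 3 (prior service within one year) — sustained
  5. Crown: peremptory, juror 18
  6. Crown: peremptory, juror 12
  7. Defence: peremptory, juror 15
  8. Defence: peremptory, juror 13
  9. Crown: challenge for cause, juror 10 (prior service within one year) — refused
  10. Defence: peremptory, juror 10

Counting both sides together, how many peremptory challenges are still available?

Crown allotment: 3. Defence allotment: 3 base + 3 multi-party = 6.
Crown peremptories used: #17, #18, #12 — 3 (for-cause on #3, #10 don't count).
Defence peremptories used: #16, #15, #13, #10 — 4 (the for-cause on #6 doesn't count).
Remaining: (3 − 3) + (6 − 4) = 2.

2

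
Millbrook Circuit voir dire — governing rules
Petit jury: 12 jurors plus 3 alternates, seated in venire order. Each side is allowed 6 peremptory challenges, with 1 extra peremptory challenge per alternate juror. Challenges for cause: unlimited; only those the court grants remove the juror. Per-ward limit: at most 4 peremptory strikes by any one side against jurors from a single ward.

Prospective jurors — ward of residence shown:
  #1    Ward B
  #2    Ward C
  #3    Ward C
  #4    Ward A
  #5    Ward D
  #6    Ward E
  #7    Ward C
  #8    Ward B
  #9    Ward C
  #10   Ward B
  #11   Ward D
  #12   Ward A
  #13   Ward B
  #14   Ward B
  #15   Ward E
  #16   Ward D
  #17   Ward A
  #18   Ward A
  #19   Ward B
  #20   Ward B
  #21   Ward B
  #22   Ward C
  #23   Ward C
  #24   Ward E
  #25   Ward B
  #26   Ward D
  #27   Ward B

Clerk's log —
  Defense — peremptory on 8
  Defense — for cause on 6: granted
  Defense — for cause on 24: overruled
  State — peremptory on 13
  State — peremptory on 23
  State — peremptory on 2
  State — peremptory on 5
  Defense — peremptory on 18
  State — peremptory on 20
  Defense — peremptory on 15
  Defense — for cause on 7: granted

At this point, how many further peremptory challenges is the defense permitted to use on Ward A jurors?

3

Defense peremptories so far: #8, #18, #15 — 3 of 9 used, 6 left overall.
Against Ward A: #18 — 1 used; per-ward cap 4 leaves 3.
Binding limit: min(6, 3) = 3.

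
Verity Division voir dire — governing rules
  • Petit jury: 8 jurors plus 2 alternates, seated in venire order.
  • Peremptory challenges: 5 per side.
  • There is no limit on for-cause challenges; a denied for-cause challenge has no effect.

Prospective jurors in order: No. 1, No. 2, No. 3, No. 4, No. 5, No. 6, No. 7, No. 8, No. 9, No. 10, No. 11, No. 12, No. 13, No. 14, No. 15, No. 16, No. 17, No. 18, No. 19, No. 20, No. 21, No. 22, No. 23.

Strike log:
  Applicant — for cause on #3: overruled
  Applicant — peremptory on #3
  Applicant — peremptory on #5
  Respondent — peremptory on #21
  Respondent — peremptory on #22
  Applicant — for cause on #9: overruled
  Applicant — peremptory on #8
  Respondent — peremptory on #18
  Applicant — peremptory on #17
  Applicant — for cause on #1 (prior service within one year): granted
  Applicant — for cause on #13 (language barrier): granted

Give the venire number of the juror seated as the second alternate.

15

Removed: #1, #3, #5, #8, #13, #17, #18, #21, #22. (#9 stays — for-cause denied.)
Seating in order: seats 1–8 → #2, #4, #6, #7, #9, #10, #11, #12; alternates → #14, #15.
So alternate 2 is #15.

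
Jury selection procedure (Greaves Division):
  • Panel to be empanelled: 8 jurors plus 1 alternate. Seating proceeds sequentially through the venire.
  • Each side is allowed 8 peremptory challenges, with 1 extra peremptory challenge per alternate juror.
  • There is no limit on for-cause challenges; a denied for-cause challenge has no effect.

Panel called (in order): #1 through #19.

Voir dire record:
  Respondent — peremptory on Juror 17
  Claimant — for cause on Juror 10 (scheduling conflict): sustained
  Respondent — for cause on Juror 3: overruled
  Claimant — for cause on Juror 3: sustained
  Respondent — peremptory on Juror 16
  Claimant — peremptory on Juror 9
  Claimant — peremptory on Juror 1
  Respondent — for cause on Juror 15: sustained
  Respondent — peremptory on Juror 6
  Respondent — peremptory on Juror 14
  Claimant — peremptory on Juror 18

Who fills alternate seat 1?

Removed: #1, #3, #6, #9, #10, #14, #15, #16, #17, #18.
Filling seats in venire order through position 9: #2, #4, #5, #7, #8, #11, #12, #13, #19.
So alternate 1 is #19.

19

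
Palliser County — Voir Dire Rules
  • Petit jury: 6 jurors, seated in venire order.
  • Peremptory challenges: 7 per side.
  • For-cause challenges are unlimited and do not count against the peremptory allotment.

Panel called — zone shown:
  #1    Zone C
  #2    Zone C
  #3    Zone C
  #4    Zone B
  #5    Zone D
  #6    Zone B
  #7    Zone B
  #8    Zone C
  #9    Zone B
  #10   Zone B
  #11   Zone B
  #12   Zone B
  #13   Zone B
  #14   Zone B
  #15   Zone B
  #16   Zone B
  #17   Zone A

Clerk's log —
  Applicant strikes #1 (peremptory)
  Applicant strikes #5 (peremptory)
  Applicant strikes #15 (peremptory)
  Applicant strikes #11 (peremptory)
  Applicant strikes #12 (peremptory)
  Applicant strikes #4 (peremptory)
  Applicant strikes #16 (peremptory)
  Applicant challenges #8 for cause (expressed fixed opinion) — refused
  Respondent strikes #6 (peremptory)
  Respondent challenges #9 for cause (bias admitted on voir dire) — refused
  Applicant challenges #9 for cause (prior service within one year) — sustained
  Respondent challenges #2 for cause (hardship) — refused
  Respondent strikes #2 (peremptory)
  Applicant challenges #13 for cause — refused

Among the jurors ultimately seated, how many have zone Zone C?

Removed: #1, #2, #4, #5, #6, #9, #11, #12, #15, #16.
Seated jurors 1–6: #3, #7, #8, #10, #13, #14.
Of those, in Zone C: #3, #8 → 2.

2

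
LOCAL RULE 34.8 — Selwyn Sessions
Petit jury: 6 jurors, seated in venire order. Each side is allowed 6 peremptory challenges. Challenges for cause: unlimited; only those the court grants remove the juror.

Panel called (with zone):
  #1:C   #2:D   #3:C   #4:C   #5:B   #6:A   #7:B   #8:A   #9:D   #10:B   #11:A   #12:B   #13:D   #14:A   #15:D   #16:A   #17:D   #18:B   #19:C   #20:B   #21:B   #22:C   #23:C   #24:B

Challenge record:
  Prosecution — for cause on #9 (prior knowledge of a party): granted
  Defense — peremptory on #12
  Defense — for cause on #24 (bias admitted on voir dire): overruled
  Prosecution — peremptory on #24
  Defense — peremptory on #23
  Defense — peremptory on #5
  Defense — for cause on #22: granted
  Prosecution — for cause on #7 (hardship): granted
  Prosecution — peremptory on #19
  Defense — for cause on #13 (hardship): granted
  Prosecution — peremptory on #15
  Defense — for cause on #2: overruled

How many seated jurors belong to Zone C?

3

Removed: #5, #7, #9, #12, #13, #15, #19, #22, #23, #24.
Seated jurors 1–6: #1, #2, #3, #4, #6, #8.
Of those, in Zone C: #1, #3, #4 → 3.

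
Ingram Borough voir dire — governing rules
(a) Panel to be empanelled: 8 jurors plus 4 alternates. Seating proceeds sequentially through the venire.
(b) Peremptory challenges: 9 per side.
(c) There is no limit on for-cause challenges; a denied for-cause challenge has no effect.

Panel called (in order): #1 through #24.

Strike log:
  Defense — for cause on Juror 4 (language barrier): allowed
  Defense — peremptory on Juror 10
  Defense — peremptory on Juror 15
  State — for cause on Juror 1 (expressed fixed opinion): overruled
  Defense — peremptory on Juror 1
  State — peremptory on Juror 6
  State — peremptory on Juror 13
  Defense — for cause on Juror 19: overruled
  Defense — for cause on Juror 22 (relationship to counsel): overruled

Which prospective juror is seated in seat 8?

Removed: #1, #4, #6, #10, #13, #15. (#19, #22 stay — for-cause denied.)
Seating in order: seats 1–8 → #2, #3, #5, #7, #8, #9, #11, #12; alternates → #14, #16, #17, #18.
So seat 8 is #12.

12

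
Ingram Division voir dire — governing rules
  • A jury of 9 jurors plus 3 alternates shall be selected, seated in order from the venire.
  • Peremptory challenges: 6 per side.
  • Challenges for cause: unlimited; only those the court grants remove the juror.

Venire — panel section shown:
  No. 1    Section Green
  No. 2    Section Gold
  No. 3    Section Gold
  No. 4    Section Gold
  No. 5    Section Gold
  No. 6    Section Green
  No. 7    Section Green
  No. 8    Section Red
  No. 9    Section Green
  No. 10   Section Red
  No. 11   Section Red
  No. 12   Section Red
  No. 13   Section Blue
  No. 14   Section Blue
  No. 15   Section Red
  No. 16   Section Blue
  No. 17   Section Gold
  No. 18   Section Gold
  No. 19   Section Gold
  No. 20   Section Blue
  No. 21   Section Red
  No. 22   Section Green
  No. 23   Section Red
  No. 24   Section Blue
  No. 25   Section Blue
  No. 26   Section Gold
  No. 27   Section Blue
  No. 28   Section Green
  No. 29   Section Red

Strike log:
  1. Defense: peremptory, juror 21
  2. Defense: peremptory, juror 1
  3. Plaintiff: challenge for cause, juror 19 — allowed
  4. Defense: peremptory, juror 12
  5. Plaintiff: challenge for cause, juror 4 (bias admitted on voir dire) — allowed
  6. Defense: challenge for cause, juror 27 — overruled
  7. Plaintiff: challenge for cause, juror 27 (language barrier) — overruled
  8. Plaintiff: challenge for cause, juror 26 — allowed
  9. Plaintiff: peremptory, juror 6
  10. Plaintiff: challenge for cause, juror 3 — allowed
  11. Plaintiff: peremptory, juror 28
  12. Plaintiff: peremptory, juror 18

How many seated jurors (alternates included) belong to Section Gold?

3

Removed: #1, #3, #4, #6, #12, #18, #19, #21, #26, #28.
Seated (12 incl. alternates): #2, #5, #7, #8, #9, #10, #11, #13, #14, #15, #16, #17.
Of those, in Section Gold: #2, #5, #17 → 3.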